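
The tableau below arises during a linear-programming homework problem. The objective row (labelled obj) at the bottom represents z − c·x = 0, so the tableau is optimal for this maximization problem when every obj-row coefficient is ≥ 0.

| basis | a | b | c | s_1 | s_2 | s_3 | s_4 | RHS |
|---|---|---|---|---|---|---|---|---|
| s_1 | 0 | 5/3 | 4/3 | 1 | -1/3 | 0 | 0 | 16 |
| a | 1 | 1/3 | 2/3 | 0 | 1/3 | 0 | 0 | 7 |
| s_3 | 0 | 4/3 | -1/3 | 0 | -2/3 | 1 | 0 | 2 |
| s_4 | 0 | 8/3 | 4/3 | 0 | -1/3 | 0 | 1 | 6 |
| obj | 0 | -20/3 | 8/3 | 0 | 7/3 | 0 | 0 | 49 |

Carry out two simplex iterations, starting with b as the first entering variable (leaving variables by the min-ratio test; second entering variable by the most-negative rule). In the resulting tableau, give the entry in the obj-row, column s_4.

Ratio test on column b — row 1: 16/(5/3) = 48/5; row 2: 7/(1/3) = 21; row 3: 2/(4/3) = 3/2; row 4: 6/(8/3) = 9/4. Minimum is 3/2 at row 3 (s_3 leaves); pivot element 4/3.
Divide row 3 by 4/3; eliminate column b from the other rows.
Second iteration: most negative obj-row entry is -1 in column s_2, so s_2 enters.
Ratio test on column s_2 — row 1: (27/2)/(1/2) = 27; row 2: (13/2)/(1/2) = 13; row 3: entry -1/2 ≤ 0; row 4: 2/1 = 2. Minimum is 2 at row 4 (s_4 leaves); pivot element 1.
Divide row 4 by 1; eliminate column s_2 from the other rows.
After both pivots, the entry at the obj-row, column s_4 is 1.

1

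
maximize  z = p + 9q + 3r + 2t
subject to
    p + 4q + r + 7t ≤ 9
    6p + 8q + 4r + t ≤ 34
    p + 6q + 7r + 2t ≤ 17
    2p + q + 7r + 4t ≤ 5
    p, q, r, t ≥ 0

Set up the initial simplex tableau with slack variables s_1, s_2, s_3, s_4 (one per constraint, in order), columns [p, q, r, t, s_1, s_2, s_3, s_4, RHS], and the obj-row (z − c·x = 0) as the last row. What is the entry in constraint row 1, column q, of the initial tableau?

Constraint 1 has coefficient 4 on q.

4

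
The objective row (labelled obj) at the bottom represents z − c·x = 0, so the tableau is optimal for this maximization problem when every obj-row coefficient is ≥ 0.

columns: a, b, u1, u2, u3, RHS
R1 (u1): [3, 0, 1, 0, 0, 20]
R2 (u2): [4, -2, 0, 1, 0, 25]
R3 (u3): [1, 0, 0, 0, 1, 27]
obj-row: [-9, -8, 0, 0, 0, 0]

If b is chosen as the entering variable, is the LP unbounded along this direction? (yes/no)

yes

Every constraint-row entry in column b is ≤ 0, so increasing b is unbounded.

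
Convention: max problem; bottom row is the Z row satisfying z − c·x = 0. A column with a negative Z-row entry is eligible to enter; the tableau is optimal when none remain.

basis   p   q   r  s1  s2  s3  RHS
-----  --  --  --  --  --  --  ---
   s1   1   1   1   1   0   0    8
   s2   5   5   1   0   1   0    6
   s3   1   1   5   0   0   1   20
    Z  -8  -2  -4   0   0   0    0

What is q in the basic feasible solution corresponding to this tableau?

q is not in the basis, so in the current basic feasible solution q = 0.

0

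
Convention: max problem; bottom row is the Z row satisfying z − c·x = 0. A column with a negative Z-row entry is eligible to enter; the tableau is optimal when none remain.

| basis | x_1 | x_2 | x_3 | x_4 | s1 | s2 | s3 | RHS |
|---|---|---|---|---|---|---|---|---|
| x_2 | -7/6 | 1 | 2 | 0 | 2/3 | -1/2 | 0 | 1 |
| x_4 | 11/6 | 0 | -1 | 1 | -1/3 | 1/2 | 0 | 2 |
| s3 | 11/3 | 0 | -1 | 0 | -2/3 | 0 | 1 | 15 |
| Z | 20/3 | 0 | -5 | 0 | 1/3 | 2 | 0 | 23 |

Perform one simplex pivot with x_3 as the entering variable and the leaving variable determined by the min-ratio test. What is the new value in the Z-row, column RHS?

51/2

Ratio test on column x_3 — row 1: 1/2 = 1/2; row 2: entry -1 ≤ 0; row 3: entry -1 ≤ 0. Minimum is 1/2 at row 1 (x_2 leaves); pivot element 2.
Divide row 1 by 2; eliminate column x_3 from the other rows.
Z-row update in column RHS: 23 − (-5)·(1/2) = 51/2.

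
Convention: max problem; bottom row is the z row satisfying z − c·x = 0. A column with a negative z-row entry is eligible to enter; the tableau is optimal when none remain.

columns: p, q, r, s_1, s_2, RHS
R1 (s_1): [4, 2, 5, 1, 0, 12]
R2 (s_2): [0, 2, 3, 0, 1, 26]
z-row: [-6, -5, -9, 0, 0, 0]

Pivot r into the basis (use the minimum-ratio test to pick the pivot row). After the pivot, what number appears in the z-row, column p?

Ratio test on column r — row 1: 12/5 = 12/5; row 2: 26/3 = 26/3. Minimum is 12/5 at row 1 (s_1 leaves); pivot element 5.
Divide row 1 by 5; eliminate column r from the other rows.
z-row update in column p: -6 − (-9)·(4/5) = 6/5.

6/5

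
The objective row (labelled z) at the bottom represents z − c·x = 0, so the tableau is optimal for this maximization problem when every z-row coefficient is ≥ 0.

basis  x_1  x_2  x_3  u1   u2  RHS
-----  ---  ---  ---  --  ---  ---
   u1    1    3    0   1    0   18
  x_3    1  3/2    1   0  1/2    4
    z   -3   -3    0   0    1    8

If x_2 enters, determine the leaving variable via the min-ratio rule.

x_3

Column x_2 entries and ratios — u1: 18/3 = 6; x_3: 4/(3/2) = 8/3.
Smallest ratio is 8/3 in the row of x_3, so x_3 leaves.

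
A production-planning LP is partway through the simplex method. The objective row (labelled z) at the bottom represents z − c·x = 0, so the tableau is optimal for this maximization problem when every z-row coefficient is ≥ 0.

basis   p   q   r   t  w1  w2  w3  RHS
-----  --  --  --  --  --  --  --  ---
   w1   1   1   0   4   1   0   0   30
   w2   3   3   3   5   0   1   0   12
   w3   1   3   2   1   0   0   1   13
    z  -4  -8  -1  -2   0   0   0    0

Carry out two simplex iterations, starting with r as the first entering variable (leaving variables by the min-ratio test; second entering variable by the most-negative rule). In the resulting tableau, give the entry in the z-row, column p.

4

Ratio test on column r — row 1: entry 0 ≤ 0; row 2: 12/3 = 4; row 3: 13/2 = 13/2. Minimum is 4 at row 2 (w2 leaves); pivot element 3.
Divide row 2 by 3; eliminate column r from the other rows.
Second iteration: most negative z-row entry is -7 in column q, so q enters.
Ratio test on column q — row 1: 30/1 = 30; row 2: 4/1 = 4; row 3: 5/1 = 5. Minimum is 4 at row 2 (r leaves); pivot element 1.
Divide row 2 by 1; eliminate column q from the other rows.
After both pivots, the entry at the z-row, column p is 4.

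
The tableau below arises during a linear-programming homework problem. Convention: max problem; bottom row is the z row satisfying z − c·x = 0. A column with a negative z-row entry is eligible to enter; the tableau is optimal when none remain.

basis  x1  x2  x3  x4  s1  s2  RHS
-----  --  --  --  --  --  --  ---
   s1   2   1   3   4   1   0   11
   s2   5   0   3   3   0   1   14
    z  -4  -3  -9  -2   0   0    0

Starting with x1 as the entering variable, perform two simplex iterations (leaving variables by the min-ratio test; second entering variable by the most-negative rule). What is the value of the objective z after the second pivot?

31

Ratio test on column x1 — row 1: 11/2 = 11/2; row 2: 14/5 = 14/5. Minimum is 14/5 at row 2 (s2 leaves); pivot element 5.
Pivot on row 2; the z-row RHS becomes 0 − (-4)·(14/5) = 56/5.
Next entering variable (most negative z-row entry -33/5): x3.
Ratio test on column x3 — row 1: (27/5)/(9/5) = 3; row 2: (14/5)/(3/5) = 14/3. Minimum is 3 at row 1 (s1 leaves); pivot element 9/5.
After the second pivot the z-row RHS is 56/5 − (-33/5)·3 = 31.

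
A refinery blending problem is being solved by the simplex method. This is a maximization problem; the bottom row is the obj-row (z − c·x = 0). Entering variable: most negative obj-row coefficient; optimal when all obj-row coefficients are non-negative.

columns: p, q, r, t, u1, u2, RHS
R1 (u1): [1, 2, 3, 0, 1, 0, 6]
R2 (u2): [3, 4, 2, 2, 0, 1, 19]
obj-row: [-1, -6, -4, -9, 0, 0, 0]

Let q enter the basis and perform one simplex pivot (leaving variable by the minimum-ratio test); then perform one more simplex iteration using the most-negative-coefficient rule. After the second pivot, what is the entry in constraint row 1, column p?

Ratio test on column q — row 1: 6/2 = 3; row 2: 19/4 = 19/4. Minimum is 3 at row 1 (u1 leaves); pivot element 2.
Divide row 1 by 2; eliminate column q from the other rows.
Second iteration: most negative obj-row entry is -9 in column t, so t enters.
Ratio test on column t — row 1: entry 0 ≤ 0; row 2: 7/2 = 7/2. Minimum is 7/2 at row 2 (u2 leaves); pivot element 2.
Divide row 2 by 2; eliminate column t from the other rows.
After both pivots, the entry at constraint row 1, column p is 1/2.

1/2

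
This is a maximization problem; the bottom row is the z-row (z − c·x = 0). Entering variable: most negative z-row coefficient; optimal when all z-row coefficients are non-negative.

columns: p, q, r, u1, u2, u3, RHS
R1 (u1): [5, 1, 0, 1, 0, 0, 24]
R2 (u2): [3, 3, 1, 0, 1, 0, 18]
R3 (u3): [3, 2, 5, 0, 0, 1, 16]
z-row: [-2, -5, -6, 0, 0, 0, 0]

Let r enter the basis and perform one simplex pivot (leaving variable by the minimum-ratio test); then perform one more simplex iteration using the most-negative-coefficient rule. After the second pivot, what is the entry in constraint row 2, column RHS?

74/13

Ratio test on column r — row 1: entry 0 ≤ 0; row 2: 18/1 = 18; row 3: 16/5 = 16/5. Minimum is 16/5 at row 3 (u3 leaves); pivot element 5.
Divide row 3 by 5; eliminate column r from the other rows.
Second iteration: most negative z-row entry is -13/5 in column q, so q enters.
Ratio test on column q — row 1: 24/1 = 24; row 2: (74/5)/(13/5) = 74/13; row 3: (16/5)/(2/5) = 8. Minimum is 74/13 at row 2 (u2 leaves); pivot element 13/5.
Divide row 2 by 13/5; eliminate column q from the other rows.
After both pivots, the entry at constraint row 2, column RHS is 74/13.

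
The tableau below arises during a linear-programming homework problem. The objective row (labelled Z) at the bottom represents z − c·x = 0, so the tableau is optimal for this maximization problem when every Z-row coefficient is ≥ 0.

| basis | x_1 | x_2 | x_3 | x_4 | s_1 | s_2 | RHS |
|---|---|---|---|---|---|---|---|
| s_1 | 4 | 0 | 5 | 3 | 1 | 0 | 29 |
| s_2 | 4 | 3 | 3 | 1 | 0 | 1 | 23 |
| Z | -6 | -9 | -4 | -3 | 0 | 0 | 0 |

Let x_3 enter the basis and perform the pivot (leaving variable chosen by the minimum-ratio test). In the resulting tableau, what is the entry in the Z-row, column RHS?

116/5

Ratio test on column x_3 — row 1: 29/5 = 29/5; row 2: 23/3 = 23/3. Minimum is 29/5 at row 1 (s_1 leaves); pivot element 5.
Divide row 1 by 5; eliminate column x_3 from the other rows.
Z-row update in column RHS: 0 − (-4)·(29/5) = 116/5.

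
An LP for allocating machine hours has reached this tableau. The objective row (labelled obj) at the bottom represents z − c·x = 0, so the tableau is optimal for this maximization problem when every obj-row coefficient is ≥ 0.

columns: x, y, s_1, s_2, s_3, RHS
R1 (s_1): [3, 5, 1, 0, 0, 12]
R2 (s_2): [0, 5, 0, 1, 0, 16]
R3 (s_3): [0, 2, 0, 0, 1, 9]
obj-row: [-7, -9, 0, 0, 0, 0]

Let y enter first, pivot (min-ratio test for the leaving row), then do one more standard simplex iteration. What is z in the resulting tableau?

Ratio test on column y — row 1: 12/5 = 12/5; row 2: 16/5 = 16/5; row 3: 9/2 = 9/2. Minimum is 12/5 at row 1 (s_1 leaves); pivot element 5.
Pivot on row 1; the obj-row RHS becomes 0 − (-9)·(12/5) = 108/5.
Next entering variable (most negative obj-row entry -8/5): x.
Ratio test on column x — row 1: (12/5)/(3/5) = 4; row 2: entry -3 ≤ 0; row 3: entry -6/5 ≤ 0. Minimum is 4 at row 1 (y leaves); pivot element 3/5.
After the second pivot the obj-row RHS is 108/5 − (-8/5)·4 = 28.

28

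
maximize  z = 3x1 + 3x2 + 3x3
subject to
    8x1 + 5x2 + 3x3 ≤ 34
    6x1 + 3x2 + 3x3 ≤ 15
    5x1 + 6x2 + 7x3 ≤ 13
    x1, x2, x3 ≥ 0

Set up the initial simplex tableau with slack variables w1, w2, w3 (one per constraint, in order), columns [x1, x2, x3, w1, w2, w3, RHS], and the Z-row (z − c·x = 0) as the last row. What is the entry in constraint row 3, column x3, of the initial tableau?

Constraint 3 has coefficient 7 on x3.

7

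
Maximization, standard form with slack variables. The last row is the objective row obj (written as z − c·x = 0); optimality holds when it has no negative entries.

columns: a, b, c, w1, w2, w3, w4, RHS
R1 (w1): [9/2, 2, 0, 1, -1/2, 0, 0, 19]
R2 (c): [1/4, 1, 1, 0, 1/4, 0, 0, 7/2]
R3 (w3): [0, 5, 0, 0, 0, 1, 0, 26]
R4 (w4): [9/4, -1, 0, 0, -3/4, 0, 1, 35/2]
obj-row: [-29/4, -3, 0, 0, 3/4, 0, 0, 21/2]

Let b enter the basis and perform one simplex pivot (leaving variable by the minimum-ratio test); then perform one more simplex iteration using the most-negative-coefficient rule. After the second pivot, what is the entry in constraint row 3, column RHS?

Ratio test on column b — row 1: 19/2 = 19/2; row 2: (7/2)/1 = 7/2; row 3: 26/5 = 26/5; row 4: entry -1 ≤ 0. Minimum is 7/2 at row 2 (c leaves); pivot element 1.
Divide row 2 by 1; eliminate column b from the other rows.
Second iteration: most negative obj-row entry is -13/2 in column a, so a enters.
Ratio test on column a — row 1: 12/4 = 3; row 2: (7/2)/(1/4) = 14; row 3: entry -5/4 ≤ 0; row 4: 21/(5/2) = 42/5. Minimum is 3 at row 1 (w1 leaves); pivot element 4.
Divide row 1 by 4; eliminate column a from the other rows.
After both pivots, the entry at constraint row 3, column RHS is 49/4.

49/4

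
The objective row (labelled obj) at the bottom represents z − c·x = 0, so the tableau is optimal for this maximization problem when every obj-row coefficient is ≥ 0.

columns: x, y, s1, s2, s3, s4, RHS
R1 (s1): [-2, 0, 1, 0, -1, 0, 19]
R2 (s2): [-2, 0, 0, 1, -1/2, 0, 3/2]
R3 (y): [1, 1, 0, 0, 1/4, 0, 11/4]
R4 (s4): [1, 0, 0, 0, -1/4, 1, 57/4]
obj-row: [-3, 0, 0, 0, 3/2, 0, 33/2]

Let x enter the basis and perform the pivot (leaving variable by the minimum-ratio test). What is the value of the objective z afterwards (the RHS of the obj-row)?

Ratio test on column x — row 1: entry -2 ≤ 0; row 2: entry -2 ≤ 0; row 3: (11/4)/1 = 11/4; row 4: (57/4)/1 = 57/4. Minimum is 11/4 at row 3 (y leaves); pivot element 1.
Pivot on row 3; the obj-row RHS becomes 33/2 − (-3)·(11/4) = 99/4.

99/4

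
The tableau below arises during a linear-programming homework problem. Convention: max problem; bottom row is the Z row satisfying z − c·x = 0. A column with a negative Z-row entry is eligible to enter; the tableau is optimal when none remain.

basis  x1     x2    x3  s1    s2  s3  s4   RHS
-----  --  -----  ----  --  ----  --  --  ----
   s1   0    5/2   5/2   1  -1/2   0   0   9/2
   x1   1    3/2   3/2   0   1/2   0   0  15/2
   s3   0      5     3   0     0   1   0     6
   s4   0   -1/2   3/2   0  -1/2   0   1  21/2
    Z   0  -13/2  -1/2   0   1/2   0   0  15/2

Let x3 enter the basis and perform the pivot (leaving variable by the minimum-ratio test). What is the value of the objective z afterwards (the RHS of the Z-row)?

42/5

Ratio test on column x3 — row 1: (9/2)/(5/2) = 9/5; row 2: (15/2)/(3/2) = 5; row 3: 6/3 = 2; row 4: (21/2)/(3/2) = 7. Minimum is 9/5 at row 1 (s1 leaves); pivot element 5/2.
Pivot on row 1; the Z-row RHS becomes 15/2 − (-1/2)·(9/5) = 42/5.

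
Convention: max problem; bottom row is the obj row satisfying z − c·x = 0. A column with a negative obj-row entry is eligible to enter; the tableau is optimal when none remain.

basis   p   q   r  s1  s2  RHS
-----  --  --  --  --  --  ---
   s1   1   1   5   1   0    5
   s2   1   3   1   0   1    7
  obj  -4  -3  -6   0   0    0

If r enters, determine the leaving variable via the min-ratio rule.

Column r entries and ratios — s1: 5/5 = 1; s2: 7/1 = 7.
Smallest ratio is 1 in the row of s1, so s1 leaves.

s1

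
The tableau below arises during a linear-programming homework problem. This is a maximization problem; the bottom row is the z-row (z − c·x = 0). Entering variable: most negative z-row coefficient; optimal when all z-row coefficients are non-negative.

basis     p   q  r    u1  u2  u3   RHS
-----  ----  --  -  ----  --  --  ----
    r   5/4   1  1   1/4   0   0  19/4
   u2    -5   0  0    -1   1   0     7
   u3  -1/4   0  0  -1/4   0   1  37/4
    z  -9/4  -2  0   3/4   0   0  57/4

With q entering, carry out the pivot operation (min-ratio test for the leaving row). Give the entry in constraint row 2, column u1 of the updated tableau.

-1

Ratio test on column q — row 1: (19/4)/1 = 19/4; row 2: entry 0 ≤ 0; row 3: entry 0 ≤ 0. Minimum is 19/4 at row 1 (r leaves); pivot element 1.
Divide row 1 by 1; eliminate column q from the other rows.
Row 2 update in column u1: -1 − 0·(1/4) = -1.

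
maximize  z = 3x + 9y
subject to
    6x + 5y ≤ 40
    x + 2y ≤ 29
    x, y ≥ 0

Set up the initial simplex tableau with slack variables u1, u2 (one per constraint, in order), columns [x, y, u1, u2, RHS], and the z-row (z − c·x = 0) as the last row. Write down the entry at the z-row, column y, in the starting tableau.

The z-row carries the negated objective coefficients: the y entry is -9.

-9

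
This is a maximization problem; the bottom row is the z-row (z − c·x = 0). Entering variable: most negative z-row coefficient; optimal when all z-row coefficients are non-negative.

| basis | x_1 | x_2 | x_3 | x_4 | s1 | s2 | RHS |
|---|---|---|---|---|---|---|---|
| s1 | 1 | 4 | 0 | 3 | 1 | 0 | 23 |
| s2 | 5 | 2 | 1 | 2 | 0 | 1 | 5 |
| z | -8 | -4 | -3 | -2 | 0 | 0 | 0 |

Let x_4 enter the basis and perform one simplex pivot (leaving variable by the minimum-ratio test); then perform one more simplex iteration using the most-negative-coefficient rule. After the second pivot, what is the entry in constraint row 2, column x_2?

Ratio test on column x_4 — row 1: 23/3 = 23/3; row 2: 5/2 = 5/2. Minimum is 5/2 at row 2 (s2 leaves); pivot element 2.
Divide row 2 by 2; eliminate column x_4 from the other rows.
Second iteration: most negative z-row entry is -3 in column x_1, so x_1 enters.
Ratio test on column x_1 — row 1: entry -13/2 ≤ 0; row 2: (5/2)/(5/2) = 1. Minimum is 1 at row 2 (x_4 leaves); pivot element 5/2.
Divide row 2 by 5/2; eliminate column x_1 from the other rows.
After both pivots, the entry at constraint row 2, column x_2 is 2/5.

2/5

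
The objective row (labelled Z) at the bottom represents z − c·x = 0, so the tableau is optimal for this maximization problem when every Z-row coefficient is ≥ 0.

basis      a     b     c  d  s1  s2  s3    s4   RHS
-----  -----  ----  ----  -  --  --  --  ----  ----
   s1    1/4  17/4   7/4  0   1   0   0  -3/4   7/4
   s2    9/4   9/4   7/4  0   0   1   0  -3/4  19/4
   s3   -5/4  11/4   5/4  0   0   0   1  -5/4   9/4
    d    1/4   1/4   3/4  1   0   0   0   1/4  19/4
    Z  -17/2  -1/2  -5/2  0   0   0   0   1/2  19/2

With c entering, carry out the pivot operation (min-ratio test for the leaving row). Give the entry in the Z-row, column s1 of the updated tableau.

10/7

Ratio test on column c — row 1: (7/4)/(7/4) = 1; row 2: (19/4)/(7/4) = 19/7; row 3: (9/4)/(5/4) = 9/5; row 4: (19/4)/(3/4) = 19/3. Minimum is 1 at row 1 (s1 leaves); pivot element 7/4.
Divide row 1 by 7/4; eliminate column c from the other rows.
Z-row update in column s1: 0 − (-5/2)·(4/7) = 10/7.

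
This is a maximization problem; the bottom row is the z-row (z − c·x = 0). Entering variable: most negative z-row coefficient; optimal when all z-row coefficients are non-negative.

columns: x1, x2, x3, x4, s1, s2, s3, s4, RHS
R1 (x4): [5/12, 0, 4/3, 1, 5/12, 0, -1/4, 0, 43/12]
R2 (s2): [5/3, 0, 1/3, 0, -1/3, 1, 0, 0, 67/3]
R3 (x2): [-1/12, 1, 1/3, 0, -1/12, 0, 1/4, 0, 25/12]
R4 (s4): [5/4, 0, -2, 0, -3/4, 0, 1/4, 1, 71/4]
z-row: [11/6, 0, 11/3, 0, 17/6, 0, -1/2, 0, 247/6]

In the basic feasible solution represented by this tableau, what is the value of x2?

x2 is basic (row 3); its value is the RHS of that row, 25/12.

25/12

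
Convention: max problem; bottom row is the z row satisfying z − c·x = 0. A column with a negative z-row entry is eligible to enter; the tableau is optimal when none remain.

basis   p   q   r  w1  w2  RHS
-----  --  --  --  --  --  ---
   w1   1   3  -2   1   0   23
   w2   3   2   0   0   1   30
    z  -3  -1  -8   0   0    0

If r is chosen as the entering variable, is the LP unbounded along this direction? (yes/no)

yes

Every constraint-row entry in column r is ≤ 0, so increasing r is unbounded.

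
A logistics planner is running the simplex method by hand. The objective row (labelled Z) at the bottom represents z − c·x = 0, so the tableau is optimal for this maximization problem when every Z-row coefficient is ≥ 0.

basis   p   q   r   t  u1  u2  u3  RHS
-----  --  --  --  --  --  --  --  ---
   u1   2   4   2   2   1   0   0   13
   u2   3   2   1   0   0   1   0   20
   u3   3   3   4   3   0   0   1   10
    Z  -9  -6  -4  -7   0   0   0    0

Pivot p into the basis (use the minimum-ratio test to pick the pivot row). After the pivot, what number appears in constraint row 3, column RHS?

Ratio test on column p — row 1: 13/2 = 13/2; row 2: 20/3 = 20/3; row 3: 10/3 = 10/3. Minimum is 10/3 at row 3 (u3 leaves); pivot element 3.
Divide row 3 by 3; eliminate column p from the other rows.
In the new row 3, the RHS entry is the old entry divided by the pivot: 10/3 = 10/3.

10/3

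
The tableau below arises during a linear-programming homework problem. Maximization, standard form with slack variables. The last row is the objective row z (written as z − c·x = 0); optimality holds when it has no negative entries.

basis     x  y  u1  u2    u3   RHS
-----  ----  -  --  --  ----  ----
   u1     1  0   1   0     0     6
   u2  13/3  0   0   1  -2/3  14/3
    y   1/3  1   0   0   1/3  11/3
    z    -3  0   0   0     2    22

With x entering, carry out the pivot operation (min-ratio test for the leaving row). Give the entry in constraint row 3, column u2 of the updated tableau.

Ratio test on column x — row 1: 6/1 = 6; row 2: (14/3)/(13/3) = 14/13; row 3: (11/3)/(1/3) = 11. Minimum is 14/13 at row 2 (u2 leaves); pivot element 13/3.
Divide row 2 by 13/3; eliminate column x from the other rows.
Row 3 update in column u2: 0 − (1/3)·(3/13) = -1/13.

-1/13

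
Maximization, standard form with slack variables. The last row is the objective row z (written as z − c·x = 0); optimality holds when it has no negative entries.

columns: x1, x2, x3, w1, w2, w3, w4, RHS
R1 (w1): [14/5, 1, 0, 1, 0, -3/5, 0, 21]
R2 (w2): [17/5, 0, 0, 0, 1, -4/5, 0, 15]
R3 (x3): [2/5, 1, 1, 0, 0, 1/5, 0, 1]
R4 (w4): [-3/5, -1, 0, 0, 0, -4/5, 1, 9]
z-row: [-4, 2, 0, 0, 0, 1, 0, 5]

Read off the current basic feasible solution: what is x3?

1

x3 is basic (row 3); its value is the RHS of that row, 1.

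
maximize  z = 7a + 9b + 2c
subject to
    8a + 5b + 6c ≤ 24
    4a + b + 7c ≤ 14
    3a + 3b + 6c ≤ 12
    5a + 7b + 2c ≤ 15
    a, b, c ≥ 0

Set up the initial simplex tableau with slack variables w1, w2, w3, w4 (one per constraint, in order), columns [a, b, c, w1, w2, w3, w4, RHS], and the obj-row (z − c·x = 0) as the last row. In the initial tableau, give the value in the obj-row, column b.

-9

The obj-row carries the negated objective coefficients: the b entry is -9.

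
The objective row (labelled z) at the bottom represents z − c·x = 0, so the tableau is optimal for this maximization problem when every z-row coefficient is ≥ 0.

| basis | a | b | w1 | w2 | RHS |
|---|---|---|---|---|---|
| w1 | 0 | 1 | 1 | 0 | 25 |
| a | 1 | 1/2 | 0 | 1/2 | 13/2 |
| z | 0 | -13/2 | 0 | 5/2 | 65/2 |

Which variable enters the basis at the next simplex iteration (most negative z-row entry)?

Negative z-row entries: b: -13/2.
The most negative is -13/2 in column b, so b enters.

b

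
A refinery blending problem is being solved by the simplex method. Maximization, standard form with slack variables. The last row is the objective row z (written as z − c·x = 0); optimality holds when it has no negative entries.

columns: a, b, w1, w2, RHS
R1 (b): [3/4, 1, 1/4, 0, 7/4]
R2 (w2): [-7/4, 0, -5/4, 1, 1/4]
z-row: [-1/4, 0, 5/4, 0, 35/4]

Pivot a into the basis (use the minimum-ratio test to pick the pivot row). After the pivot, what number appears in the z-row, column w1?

4/3

Ratio test on column a — row 1: (7/4)/(3/4) = 7/3; row 2: entry -7/4 ≤ 0. Minimum is 7/3 at row 1 (b leaves); pivot element 3/4.
Divide row 1 by 3/4; eliminate column a from the other rows.
z-row update in column w1: 5/4 − (-1/4)·(1/3) = 4/3.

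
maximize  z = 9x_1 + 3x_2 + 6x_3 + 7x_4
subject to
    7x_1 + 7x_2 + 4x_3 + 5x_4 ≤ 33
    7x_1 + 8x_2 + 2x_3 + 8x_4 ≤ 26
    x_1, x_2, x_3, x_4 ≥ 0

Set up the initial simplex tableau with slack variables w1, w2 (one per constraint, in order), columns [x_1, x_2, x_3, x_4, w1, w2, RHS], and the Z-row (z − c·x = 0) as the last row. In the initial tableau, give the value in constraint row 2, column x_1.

7

Constraint 2 has coefficient 7 on x_1.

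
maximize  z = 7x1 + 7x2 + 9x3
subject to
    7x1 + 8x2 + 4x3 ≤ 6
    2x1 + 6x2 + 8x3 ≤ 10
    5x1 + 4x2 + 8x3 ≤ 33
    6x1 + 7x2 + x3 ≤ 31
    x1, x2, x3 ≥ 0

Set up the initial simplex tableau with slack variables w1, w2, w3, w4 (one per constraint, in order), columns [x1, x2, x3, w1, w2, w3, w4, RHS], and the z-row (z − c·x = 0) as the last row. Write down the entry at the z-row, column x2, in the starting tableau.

-7

The z-row carries the negated objective coefficients: the x2 entry is -7.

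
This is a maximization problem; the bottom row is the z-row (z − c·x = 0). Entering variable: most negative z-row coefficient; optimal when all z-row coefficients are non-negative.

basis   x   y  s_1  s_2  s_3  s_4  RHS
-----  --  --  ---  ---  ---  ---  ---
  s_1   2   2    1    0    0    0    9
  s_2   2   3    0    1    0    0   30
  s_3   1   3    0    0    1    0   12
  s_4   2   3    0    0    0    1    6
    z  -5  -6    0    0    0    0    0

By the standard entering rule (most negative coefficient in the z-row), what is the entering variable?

y

Negative z-row entries: x: -5, y: -6.
The most negative is -6 in column y, so y enters.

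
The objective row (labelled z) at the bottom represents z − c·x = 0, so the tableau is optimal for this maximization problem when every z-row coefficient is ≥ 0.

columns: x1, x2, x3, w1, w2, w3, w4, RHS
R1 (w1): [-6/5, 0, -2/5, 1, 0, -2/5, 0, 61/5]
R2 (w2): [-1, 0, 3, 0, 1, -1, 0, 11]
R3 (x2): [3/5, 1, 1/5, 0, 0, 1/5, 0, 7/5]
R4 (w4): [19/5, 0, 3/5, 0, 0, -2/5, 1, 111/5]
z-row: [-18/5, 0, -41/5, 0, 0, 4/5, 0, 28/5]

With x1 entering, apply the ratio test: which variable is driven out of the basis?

Column x1 entries and ratios — w1: -6/5 ≤ 0, skip; w2: -1 ≤ 0, skip; x2: (7/5)/(3/5) = 7/3; w4: (111/5)/(19/5) = 111/19.
Smallest ratio is 7/3 in the row of x2, so x2 leaves.

x2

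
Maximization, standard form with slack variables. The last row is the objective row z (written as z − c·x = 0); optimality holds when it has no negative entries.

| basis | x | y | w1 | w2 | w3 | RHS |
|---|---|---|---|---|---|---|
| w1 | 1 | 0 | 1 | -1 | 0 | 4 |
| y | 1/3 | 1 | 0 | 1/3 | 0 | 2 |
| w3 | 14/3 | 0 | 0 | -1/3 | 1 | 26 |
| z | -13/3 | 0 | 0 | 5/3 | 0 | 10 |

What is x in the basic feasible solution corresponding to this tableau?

x is not in the basis, so in the current basic feasible solution x = 0.

0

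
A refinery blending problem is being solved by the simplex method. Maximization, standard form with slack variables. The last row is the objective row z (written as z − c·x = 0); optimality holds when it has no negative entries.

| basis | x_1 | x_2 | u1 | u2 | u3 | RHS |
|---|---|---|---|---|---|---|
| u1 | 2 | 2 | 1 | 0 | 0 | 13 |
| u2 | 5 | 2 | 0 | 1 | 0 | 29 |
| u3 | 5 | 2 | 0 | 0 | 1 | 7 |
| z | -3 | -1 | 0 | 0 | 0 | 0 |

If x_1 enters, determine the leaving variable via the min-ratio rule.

Column x_1 entries and ratios — u1: 13/2 = 13/2; u2: 29/5 = 29/5; u3: 7/5 = 7/5.
Smallest ratio is 7/5 in the row of u3, so u3 leaves.

u3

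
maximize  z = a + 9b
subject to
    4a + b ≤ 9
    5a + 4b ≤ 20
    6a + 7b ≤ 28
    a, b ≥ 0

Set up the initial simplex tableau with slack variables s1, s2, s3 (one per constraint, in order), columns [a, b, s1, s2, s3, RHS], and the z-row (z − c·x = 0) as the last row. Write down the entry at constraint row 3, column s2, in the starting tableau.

Slack s2 belongs to constraint 2; its column is the unit vector e_2, so the entry in row 3 is 0.

0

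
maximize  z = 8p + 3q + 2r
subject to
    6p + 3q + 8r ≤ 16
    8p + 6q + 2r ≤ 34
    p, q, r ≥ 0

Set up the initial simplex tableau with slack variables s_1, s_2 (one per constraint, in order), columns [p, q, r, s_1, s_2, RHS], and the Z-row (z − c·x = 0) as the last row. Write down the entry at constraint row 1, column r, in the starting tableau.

Constraint 1 has coefficient 8 on r.

8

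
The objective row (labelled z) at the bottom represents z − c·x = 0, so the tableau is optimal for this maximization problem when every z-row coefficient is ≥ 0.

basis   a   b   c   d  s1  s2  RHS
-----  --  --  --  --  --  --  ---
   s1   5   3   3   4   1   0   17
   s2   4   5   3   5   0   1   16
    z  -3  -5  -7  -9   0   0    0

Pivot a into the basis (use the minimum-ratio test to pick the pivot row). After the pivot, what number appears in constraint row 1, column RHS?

17/5

Ratio test on column a — row 1: 17/5 = 17/5; row 2: 16/4 = 4. Minimum is 17/5 at row 1 (s1 leaves); pivot element 5.
Divide row 1 by 5; eliminate column a from the other rows.
In the new row 1, the RHS entry is the old entry divided by the pivot: 17/5 = 17/5.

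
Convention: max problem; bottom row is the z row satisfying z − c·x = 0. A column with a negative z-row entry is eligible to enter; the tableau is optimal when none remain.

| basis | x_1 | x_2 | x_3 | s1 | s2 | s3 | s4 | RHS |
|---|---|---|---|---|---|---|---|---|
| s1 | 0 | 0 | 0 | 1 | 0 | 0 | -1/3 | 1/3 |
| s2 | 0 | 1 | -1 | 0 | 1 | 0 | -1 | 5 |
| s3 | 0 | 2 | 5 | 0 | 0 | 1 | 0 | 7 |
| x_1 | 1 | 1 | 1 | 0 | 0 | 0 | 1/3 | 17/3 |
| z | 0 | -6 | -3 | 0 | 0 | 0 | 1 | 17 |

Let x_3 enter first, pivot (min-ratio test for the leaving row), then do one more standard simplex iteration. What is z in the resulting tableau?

Ratio test on column x_3 — row 1: entry 0 ≤ 0; row 2: entry -1 ≤ 0; row 3: 7/5 = 7/5; row 4: (17/3)/1 = 17/3. Minimum is 7/5 at row 3 (s3 leaves); pivot element 5.
Pivot on row 3; the z-row RHS becomes 17 − (-3)·(7/5) = 106/5.
Next entering variable (most negative z-row entry -24/5): x_2.
Ratio test on column x_2 — row 1: entry 0 ≤ 0; row 2: (32/5)/(7/5) = 32/7; row 3: (7/5)/(2/5) = 7/2; row 4: (64/15)/(3/5) = 64/9. Minimum is 7/2 at row 3 (x_3 leaves); pivot element 2/5.
After the second pivot the z-row RHS is 106/5 − (-24/5)·(7/2) = 38.

38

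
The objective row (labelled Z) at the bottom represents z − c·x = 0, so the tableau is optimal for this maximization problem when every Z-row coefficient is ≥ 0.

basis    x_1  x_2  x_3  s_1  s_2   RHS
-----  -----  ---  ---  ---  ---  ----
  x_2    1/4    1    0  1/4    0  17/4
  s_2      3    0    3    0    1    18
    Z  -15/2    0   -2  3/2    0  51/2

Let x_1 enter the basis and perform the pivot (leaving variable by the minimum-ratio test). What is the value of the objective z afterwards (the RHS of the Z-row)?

Ratio test on column x_1 — row 1: (17/4)/(1/4) = 17; row 2: 18/3 = 6. Minimum is 6 at row 2 (s_2 leaves); pivot element 3.
Pivot on row 2; the Z-row RHS becomes 51/2 − (-15/2)·6 = 141/2.

141/2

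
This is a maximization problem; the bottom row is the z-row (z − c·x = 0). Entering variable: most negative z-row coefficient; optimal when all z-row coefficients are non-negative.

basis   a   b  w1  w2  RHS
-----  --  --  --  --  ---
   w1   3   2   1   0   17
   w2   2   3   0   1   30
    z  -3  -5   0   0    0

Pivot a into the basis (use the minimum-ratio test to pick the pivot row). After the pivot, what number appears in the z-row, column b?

-3

Ratio test on column a — row 1: 17/3 = 17/3; row 2: 30/2 = 15. Minimum is 17/3 at row 1 (w1 leaves); pivot element 3.
Divide row 1 by 3; eliminate column a from the other rows.
z-row update in column b: -5 − (-3)·(2/3) = -3.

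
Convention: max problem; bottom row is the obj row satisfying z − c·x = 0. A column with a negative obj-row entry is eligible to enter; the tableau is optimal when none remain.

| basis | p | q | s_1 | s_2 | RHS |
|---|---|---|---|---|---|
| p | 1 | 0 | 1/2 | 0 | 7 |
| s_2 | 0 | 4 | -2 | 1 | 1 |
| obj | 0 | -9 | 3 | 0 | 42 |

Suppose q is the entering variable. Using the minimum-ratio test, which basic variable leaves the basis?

Column q entries and ratios — p: 0 ≤ 0, skip; s_2: 1/4 = 1/4.
Smallest ratio is 1/4 in the row of s_2, so s_2 leaves.

s_2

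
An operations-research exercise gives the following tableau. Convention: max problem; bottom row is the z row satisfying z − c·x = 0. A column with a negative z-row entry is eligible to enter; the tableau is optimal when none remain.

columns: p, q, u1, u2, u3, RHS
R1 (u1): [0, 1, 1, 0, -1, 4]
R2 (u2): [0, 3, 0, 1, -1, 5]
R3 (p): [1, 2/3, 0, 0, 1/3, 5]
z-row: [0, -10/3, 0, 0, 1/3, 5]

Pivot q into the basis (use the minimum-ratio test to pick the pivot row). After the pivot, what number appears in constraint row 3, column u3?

5/9

Ratio test on column q — row 1: 4/1 = 4; row 2: 5/3 = 5/3; row 3: 5/(2/3) = 15/2. Minimum is 5/3 at row 2 (u2 leaves); pivot element 3.
Divide row 2 by 3; eliminate column q from the other rows.
Row 3 update in column u3: 1/3 − (2/3)·(-1/3) = 5/9.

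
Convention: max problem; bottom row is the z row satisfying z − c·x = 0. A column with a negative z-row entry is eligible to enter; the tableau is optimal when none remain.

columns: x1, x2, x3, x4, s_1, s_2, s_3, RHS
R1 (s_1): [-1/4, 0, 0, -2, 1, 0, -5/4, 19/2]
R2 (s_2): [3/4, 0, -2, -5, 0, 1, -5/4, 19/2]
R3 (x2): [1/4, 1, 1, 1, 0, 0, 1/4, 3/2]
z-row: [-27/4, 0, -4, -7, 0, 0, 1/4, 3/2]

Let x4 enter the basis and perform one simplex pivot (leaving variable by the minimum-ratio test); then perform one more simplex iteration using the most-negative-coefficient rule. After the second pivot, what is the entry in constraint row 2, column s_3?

Ratio test on column x4 — row 1: entry -2 ≤ 0; row 2: entry -5 ≤ 0; row 3: (3/2)/1 = 3/2. Minimum is 3/2 at row 3 (x2 leaves); pivot element 1.
Divide row 3 by 1; eliminate column x4 from the other rows.
Second iteration: most negative z-row entry is -5 in column x1, so x1 enters.
Ratio test on column x1 — row 1: (25/2)/(1/4) = 50; row 2: 17/2 = 17/2; row 3: (3/2)/(1/4) = 6. Minimum is 6 at row 3 (x4 leaves); pivot element 1/4.
Divide row 3 by 1/4; eliminate column x1 from the other rows.
After both pivots, the entry at constraint row 2, column s_3 is -2.

-2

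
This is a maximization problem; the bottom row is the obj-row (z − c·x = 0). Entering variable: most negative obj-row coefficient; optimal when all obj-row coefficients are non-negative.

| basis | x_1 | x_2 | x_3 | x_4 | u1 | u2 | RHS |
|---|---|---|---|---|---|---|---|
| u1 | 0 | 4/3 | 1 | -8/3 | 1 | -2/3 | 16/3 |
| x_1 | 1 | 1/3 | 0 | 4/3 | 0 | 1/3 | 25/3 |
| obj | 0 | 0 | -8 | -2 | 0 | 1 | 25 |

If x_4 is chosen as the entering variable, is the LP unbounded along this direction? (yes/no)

no

Column x_4 has positive entries in row(s) 2, so the ratio test bounds it — not unbounded.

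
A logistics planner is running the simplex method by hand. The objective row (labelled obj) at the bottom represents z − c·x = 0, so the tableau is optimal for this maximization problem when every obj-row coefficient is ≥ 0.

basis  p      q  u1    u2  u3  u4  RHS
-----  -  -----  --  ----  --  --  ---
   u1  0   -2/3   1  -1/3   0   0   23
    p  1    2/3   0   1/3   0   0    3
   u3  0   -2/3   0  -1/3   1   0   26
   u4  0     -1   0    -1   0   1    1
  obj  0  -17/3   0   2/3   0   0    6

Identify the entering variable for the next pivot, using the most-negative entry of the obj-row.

q

Negative obj-row entries: q: -17/3.
The most negative is -17/3 in column q, so q enters.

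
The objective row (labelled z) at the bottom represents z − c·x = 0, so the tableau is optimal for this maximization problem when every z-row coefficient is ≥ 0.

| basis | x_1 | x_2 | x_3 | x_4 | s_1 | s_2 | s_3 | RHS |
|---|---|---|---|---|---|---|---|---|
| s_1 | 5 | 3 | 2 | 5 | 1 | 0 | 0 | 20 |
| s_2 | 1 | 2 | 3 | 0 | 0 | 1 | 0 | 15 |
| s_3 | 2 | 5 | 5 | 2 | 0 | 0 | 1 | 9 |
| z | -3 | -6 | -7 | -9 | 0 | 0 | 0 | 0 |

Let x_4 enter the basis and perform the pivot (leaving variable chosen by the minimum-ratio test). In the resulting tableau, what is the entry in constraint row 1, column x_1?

Ratio test on column x_4 — row 1: 20/5 = 4; row 2: entry 0 ≤ 0; row 3: 9/2 = 9/2. Minimum is 4 at row 1 (s_1 leaves); pivot element 5.
Divide row 1 by 5; eliminate column x_4 from the other rows.
In the new row 1, the x_1 entry is the old entry divided by the pivot: 5/5 = 1.

1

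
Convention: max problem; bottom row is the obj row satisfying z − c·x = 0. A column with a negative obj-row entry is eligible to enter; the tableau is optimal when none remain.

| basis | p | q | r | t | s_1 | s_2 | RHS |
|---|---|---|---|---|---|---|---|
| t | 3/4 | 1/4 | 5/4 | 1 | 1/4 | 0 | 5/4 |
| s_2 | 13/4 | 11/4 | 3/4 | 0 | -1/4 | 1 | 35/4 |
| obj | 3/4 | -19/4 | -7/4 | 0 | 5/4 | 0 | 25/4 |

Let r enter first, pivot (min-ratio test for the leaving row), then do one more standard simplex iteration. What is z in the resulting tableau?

280/13

Ratio test on column r — row 1: (5/4)/(5/4) = 1; row 2: (35/4)/(3/4) = 35/3. Minimum is 1 at row 1 (t leaves); pivot element 5/4.
Pivot on row 1; the obj-row RHS becomes 25/4 − (-7/4)·1 = 8.
Next entering variable (most negative obj-row entry -22/5): q.
Ratio test on column q — row 1: 1/(1/5) = 5; row 2: 8/(13/5) = 40/13. Minimum is 40/13 at row 2 (s_2 leaves); pivot element 13/5.
After the second pivot the obj-row RHS is 8 − (-22/5)·(40/13) = 280/13.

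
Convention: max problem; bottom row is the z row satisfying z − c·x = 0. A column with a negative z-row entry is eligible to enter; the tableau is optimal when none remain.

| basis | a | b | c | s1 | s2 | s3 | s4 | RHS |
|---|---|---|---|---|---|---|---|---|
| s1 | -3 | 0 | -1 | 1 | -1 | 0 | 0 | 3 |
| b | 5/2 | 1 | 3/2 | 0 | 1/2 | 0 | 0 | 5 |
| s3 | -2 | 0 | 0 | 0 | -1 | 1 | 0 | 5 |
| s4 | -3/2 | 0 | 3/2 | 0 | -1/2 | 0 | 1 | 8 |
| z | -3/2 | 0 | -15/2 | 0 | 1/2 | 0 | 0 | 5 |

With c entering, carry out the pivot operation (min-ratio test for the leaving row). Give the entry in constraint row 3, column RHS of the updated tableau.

5

Ratio test on column c — row 1: entry -1 ≤ 0; row 2: 5/(3/2) = 10/3; row 3: entry 0 ≤ 0; row 4: 8/(3/2) = 16/3. Minimum is 10/3 at row 2 (b leaves); pivot element 3/2.
Divide row 2 by 3/2; eliminate column c from the other rows.
Row 3 update in column RHS: 5 − 0·(10/3) = 5.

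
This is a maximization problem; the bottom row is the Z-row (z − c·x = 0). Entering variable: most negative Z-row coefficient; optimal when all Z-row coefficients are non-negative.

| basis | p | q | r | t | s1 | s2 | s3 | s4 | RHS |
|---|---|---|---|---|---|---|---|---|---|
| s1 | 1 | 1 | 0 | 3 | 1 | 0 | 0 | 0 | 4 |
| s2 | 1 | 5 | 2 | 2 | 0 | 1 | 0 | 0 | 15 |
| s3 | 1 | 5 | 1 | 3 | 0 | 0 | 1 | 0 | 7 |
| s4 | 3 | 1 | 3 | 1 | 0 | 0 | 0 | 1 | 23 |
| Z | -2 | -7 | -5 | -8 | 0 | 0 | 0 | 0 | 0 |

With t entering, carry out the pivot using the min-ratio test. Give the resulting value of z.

32/3

Ratio test on column t — row 1: 4/3 = 4/3; row 2: 15/2 = 15/2; row 3: 7/3 = 7/3; row 4: 23/1 = 23. Minimum is 4/3 at row 1 (s1 leaves); pivot element 3.
Pivot on row 1; the Z-row RHS becomes 0 − (-8)·(4/3) = 32/3.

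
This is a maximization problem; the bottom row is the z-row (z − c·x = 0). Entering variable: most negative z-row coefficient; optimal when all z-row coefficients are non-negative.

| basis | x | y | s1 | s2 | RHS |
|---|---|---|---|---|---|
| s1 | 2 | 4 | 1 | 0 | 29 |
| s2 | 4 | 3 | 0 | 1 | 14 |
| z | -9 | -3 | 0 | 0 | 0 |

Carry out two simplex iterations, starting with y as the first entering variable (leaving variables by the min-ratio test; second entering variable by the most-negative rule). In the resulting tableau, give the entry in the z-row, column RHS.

63/2

Ratio test on column y — row 1: 29/4 = 29/4; row 2: 14/3 = 14/3. Minimum is 14/3 at row 2 (s2 leaves); pivot element 3.
Divide row 2 by 3; eliminate column y from the other rows.
Second iteration: most negative z-row entry is -5 in column x, so x enters.
Ratio test on column x — row 1: entry -10/3 ≤ 0; row 2: (14/3)/(4/3) = 7/2. Minimum is 7/2 at row 2 (y leaves); pivot element 4/3.
Divide row 2 by 4/3; eliminate column x from the other rows.
After both pivots, the entry at the z-row, column RHS is 63/2.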